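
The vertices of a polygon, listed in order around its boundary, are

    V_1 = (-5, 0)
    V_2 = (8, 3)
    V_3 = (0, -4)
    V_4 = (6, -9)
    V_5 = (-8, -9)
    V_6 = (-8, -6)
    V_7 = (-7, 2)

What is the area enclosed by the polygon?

Apply the shoelace formula: 2A = Σ (x_i·y_{i+1} − x_{i+1}·y_i), indices taken mod 7.
Cross-terms: -15, -32, 24, -126, -24, -58, 10  ⇒  Σ = -221
Area = |Σ|/2 = 110.5.

110.5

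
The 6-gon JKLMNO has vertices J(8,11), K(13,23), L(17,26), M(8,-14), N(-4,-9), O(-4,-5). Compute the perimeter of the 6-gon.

|JK| = √((5)² + (12)²) = √169 = 13
|KL| = √((4)² + (3)²) = √25 = 5
|LM| = √((-9)² + (-40)²) = √1681 = 41
|MN| = √((-12)² + (5)²) = √169 = 13
|NO| = √((0)² + (4)²) = √16 = 4
|OJ| = √((12)² + (16)²) = √400 = 20
Perimeter = 13 + 5 + 41 + 13 + 4 + 20 = 96.

96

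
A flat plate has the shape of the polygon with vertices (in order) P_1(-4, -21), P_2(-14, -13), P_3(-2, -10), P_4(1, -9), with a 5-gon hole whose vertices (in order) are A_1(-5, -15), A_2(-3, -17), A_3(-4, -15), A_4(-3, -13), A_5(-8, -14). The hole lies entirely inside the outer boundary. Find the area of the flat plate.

72.5

Outer boundary:
Cross-terms: -242, 114, 28, -57  ⇒  Σ = -157
Area = |Σ|/2 = 78.5.
Hole:
Apply the surveyor's formula: 2A = Σ (x_i·y_{i+1} − x_{i+1}·y_i), indices taken mod 5.
Σ = (40) + (-23) + (7) + (-62) + (50) = 12
Area = |Σ|/2 = 6.
Net area = 78.5 − 6 = 72.5.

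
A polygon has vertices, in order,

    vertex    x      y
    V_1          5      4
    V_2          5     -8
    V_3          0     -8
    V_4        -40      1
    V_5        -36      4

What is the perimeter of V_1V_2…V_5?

104

|V_1V_2| = √((0)² + (-12)²) = √144 = 12
|V_2V_3| = √((-5)² + (0)²) = √25 = 5
|V_3V_4| = √((-40)² + (9)²) = √1681 = 41
|V_4V_5| = √((4)² + (3)²) = √25 = 5
|V_5V_1| = √((41)² + (0)²) = √1681 = 41
Perimeter = 12 + 5 + 41 + 5 + 41 = 104.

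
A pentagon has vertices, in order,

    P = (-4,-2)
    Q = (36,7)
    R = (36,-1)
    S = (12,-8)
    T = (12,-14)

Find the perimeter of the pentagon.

|PQ| = √((40)² + (9)²) = √1681 = 41
|QR| = √((0)² + (-8)²) = √64 = 8
|RS| = √((-24)² + (-7)²) = √625 = 25
|ST| = √((0)² + (-6)²) = √36 = 6
|TP| = √((-16)² + (12)²) = √400 = 20
Perimeter = 41 + 8 + 25 + 6 + 20 = 100.

100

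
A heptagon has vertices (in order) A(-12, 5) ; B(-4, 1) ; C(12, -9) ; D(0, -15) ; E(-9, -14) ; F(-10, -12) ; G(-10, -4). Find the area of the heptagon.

246.5

Σ = (8) + (24) + (-180) + (-135) + (-32) + (-80) + (-98) = -493
Area = |Σ|/2 = 246.5.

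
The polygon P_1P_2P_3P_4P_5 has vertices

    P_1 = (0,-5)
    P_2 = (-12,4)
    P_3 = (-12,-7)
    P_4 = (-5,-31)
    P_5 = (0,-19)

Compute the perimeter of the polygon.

78

|P_1P_2| = √((-12)² + (9)²) = √225 = 15
|P_2P_3| = √((0)² + (-11)²) = √121 = 11
|P_3P_4| = √((7)² + (-24)²) = √625 = 25
|P_4P_5| = √((5)² + (12)²) = √169 = 13
|P_5P_1| = √((0)² + (14)²) = √196 = 14
Perimeter = 15 + 11 + 25 + 13 + 14 = 78.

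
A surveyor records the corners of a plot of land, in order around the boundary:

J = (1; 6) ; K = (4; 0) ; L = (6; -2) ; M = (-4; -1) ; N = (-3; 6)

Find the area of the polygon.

48.5

Apply the shoelace (surveyor's) formula: 2A = Σ (x_i·y_{i+1} − x_{i+1}·y_i), indices taken mod 5.
J→K: (1)(0) − (4)(6) = -24
K→L: (4)(-2) − (6)(0) = -8
L→M: (6)(-1) − (-4)(-2) = -14
M→N: (-4)(6) − (-3)(-1) = -27
N→J: (-3)(6) − (1)(6) = -24
Σ = -97
Area = |Σ|/2 = 48.5.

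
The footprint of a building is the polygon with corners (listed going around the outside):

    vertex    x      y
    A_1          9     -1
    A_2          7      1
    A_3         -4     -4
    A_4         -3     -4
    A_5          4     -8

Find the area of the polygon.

52

A_1→A_2: (9)(1) − (7)(-1) = 16
A_2→A_3: (7)(-4) − (-4)(1) = -24
A_3→A_4: (-4)(-4) − (-3)(-4) = 4
A_4→A_5: (-3)(-8) − (4)(-4) = 40
A_5→A_1: (4)(-1) − (9)(-8) = 68
Σ = 104
Area = |Σ|/2 = 52.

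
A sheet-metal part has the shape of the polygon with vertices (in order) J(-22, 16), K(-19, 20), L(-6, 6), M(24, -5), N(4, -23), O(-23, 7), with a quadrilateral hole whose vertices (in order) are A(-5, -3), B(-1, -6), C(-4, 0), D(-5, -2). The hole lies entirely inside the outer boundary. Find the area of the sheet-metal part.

Outer boundary:
Apply the surveyor's formula: 2A = Σ (x_i·y_{i+1} − x_{i+1}·y_i), indices taken mod 6.
Cross-terms: -136, 6, -114, -532, -501, -214  ⇒  Σ = -1491
Area = |Σ|/2 = 745.5.
Hole:
Apply Gauss's area formula: 2A = Σ (x_i·y_{i+1} − x_{i+1}·y_i), indices taken mod 4.
A→B: (-5)(-6) − (-1)(-3) = 27
B→C: (-1)(0) − (-4)(-6) = -24
C→D: (-4)(-2) − (-5)(0) = 8
D→A: (-5)(-3) − (-5)(-2) = 5
Σ = 16
Area = |Σ|/2 = 8.
Net area = 745.5 − 8 = 737.5.

737.5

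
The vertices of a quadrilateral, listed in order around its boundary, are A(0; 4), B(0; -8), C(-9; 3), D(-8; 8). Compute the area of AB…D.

Cross-terms: 0, -72, -48, -32  ⇒  Σ = -152
Area = |Σ|/2 = 76.

76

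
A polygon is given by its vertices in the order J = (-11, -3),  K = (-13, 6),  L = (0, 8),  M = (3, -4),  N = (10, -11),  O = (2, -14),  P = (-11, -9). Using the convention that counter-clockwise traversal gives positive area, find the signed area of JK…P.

-291

Apply the shoelace (surveyor's) formula: 2A = Σ (x_i·y_{i+1} − x_{i+1}·y_i), indices taken mod 7.
Σ = (-105) + (-104) + (-24) + (7) + (-118) + (-172) + (-66) = -582
Signed area = Σ/2 = -291 (negative ⇒ clockwise traversal).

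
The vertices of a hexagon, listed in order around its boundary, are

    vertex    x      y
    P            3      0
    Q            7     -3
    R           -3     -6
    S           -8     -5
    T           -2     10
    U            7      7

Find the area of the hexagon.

Apply the shoelace (surveyor's) formula: 2A = Σ (x_i·y_{i+1} − x_{i+1}·y_i), indices taken mod 6.
Cross-terms: -9, -51, -33, -90, -84, -21  ⇒  Σ = -288
Area = |Σ|/2 = 144.

144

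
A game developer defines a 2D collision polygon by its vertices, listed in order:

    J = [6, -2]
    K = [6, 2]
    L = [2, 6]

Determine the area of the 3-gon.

Apply the surveyor's formula: 2A = Σ (x_i·y_{i+1} − x_{i+1}·y_i), indices taken mod 3.
Σ = (24) + (32) + (-40) = 16
Area = |Σ|/2 = 8.

8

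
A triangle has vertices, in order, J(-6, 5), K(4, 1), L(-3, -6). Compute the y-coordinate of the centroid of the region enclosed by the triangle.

0

Apply Gauss's area formula. First the cross-terms c_i = x_i·y_{i+1} − x_{i+1}·y_i:
  -26, -21, -51  ⇒  2A = -98, A = -49.
Then Σ (y_i + y_{i+1})·c_i = 0, so ȳ = 0 / (6·(-49)) = 0.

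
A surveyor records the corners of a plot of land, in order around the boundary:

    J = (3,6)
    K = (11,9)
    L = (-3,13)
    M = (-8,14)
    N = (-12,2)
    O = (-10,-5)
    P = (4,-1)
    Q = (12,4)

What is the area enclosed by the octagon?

271.5

Apply the shoelace formula: 2A = Σ (x_i·y_{i+1} − x_{i+1}·y_i), indices taken mod 8.
Σ = (-39) + (170) + (62) + (152) + (80) + (30) + (28) + (60) = 543
Area = |Σ|/2 = 271.5.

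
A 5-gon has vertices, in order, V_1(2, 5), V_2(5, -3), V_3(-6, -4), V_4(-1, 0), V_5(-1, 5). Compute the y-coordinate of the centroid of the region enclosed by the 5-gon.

-5/31

Apply the shoelace formula. First the cross-terms c_i = x_i·y_{i+1} − x_{i+1}·y_i:
  -31, -38, -4, -5, -15  ⇒  2A = -93, A = -46.5.
Then Σ (y_i + y_{i+1})·c_i = 45, so ȳ = 45 / (6·(-46.5)) = -5/31.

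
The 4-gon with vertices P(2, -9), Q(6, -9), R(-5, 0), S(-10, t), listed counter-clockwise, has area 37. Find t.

1

The doubled signed area Σ (x_i y_{i+1} − x_{i+1} y_i) is linear in t.
With t=0 it equals 81; the coefficient of t is -7 (from the two edges through S).
So -7·t + 81 = 2·37 = 74 ⇒ t = 1.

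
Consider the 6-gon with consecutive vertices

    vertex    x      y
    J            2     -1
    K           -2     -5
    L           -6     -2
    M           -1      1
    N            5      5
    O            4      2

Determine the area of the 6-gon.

Apply the shoelace (surveyor's) formula: 2A = Σ (x_i·y_{i+1} − x_{i+1}·y_i), indices taken mod 6.
Cross-terms: -12, -26, -8, -10, -10, -8  ⇒  Σ = -74
Area = |Σ|/2 = 37.

37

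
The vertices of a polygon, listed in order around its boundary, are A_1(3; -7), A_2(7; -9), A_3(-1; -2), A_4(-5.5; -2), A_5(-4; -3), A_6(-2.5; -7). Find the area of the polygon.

28.75

Σ = (22) + (-23) + (-9) + (8.5) + (20.5) + (38.5) = 57.5
Area = |Σ|/2 = 28.75.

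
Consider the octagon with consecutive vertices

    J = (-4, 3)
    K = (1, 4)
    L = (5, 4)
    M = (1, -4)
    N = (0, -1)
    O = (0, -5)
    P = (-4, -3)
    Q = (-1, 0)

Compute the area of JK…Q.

43

Σ = (-19) + (-16) + (-24) + (-1) + (0) + (-20) + (-3) + (-3) = -86
Area = |Σ|/2 = 43.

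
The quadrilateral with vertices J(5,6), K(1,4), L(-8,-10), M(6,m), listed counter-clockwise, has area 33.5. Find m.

5

Write out the shoelace sum; only the two edges meeting at M involve m:
2·Area = [((-8)·m − 6·(-10)) + (6·6 − 5·m)] + 36
       = -13·m + 132 = 67
⇒ m = 5.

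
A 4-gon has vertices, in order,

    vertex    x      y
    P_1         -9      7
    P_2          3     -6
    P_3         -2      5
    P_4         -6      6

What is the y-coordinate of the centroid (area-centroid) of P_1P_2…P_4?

Apply the surveyor's formula. First the cross-terms c_i = x_i·y_{i+1} − x_{i+1}·y_i:
  33, 3, 18, 12  ⇒  2A = 66, A = 33.
Then Σ (y_i + y_{i+1})·c_i = 384, so ȳ = 384 / (6·33) = 64/33.

64/33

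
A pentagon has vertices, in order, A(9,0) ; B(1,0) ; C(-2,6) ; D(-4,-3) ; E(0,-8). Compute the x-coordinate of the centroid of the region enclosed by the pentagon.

167/210

Apply the surveyor's formula. First the cross-terms c_i = x_i·y_{i+1} − x_{i+1}·y_i:
  0, 6, 30, 32, 72  ⇒  2A = 140, A = 70.
Then Σ (x_i + x_{i+1})·c_i = 334, so x̄ = 334 / (6·70) = 167/210.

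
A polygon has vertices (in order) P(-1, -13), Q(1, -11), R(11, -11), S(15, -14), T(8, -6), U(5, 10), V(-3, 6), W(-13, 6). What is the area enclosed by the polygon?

286

Apply the surveyor's formula: 2A = Σ (x_i·y_{i+1} − x_{i+1}·y_i), indices taken mod 8.
Cross-terms: 24, 110, 11, 22, 110, 60, 60, 175  ⇒  Σ = 572
Area = |Σ|/2 = 286.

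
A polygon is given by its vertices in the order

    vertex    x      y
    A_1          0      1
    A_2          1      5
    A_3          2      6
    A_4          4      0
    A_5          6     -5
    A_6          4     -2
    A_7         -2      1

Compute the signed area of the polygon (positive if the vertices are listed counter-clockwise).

Apply the surveyor's formula: 2A = Σ (x_i·y_{i+1} − x_{i+1}·y_i), indices taken mod 7.
Cross-terms: -1, -4, -24, -20, 8, 0, -2  ⇒  Σ = -43
Signed area = Σ/2 = -21.5 (negative ⇒ clockwise traversal).

-21.5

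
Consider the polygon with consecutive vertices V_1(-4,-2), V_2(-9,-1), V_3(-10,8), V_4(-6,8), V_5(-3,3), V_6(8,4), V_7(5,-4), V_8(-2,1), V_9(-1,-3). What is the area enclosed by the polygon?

V_1→V_2: (-4)(-1) − (-9)(-2) = -14
V_2→V_3: (-9)(8) − (-10)(-1) = -82
V_3→V_4: (-10)(8) − (-6)(8) = -32
V_4→V_5: (-6)(3) − (-3)(8) = 6
V_5→V_6: (-3)(4) − (8)(3) = -36
V_6→V_7: (8)(-4) − (5)(4) = -52
V_7→V_8: (5)(1) − (-2)(-4) = -3
V_8→V_9: (-2)(-3) − (-1)(1) = 7
V_9→V_1: (-1)(-2) − (-4)(-3) = -10
Σ = -216
Area = |Σ|/2 = 108.

108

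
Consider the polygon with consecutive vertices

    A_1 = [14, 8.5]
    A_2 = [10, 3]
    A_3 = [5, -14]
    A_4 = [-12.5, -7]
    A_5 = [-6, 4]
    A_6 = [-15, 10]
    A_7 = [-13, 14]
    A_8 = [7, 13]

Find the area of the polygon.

484.75

Σ = (-43) + (-155) + (-210) + (-92) + (0) + (-80) + (-267) + (-122.5) = -969.5
Area = |Σ|/2 = 484.75.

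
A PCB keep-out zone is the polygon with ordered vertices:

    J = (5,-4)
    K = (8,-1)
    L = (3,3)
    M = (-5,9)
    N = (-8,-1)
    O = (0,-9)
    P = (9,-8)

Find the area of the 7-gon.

Cross-terms: 27, 27, 42, 77, 72, 81, 4  ⇒  Σ = 330
Area = |Σ|/2 = 165.

165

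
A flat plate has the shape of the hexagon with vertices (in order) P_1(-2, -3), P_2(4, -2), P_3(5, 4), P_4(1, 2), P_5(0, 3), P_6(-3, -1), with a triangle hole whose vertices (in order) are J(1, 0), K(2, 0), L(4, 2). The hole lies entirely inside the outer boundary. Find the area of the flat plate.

32.5

Outer boundary:
Apply the shoelace formula: 2A = Σ (x_i·y_{i+1} − x_{i+1}·y_i), indices taken mod 6.
P_1→P_2: (-2)(-2) − (4)(-3) = 16
P_2→P_3: (4)(4) − (5)(-2) = 26
P_3→P_4: (5)(2) − (1)(4) = 6
P_4→P_5: (1)(3) − (0)(2) = 3
P_5→P_6: (0)(-1) − (-3)(3) = 9
P_6→P_1: (-3)(-3) − (-2)(-1) = 7
Σ = 67
Area = |Σ|/2 = 33.5.
Hole:
Σ = (0) + (4) + (-2) = 2
Area = |Σ|/2 = 1.
Net area = 33.5 − 1 = 32.5.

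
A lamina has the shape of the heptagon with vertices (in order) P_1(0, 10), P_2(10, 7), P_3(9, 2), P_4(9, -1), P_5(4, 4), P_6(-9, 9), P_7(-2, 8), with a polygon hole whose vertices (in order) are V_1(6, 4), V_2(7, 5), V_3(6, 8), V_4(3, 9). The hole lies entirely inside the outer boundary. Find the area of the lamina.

Outer boundary:
Cross-terms: -100, -43, -27, 40, 72, -54, -20  ⇒  Σ = -132
Area = |Σ|/2 = 66.
Hole:
Apply the shoelace formula: 2A = Σ (x_i·y_{i+1} − x_{i+1}·y_i), indices taken mod 4.
Cross-terms: 2, 26, 30, -42  ⇒  Σ = 16
Area = |Σ|/2 = 8.
Net area = 66 − 8 = 58.

58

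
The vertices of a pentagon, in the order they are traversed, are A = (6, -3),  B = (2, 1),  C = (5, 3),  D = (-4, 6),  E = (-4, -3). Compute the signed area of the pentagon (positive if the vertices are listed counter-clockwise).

60.5

Σ = (12) + (1) + (42) + (36) + (30) = 121
Signed area = Σ/2 = 60.5 (positive ⇒ counter-clockwise traversal).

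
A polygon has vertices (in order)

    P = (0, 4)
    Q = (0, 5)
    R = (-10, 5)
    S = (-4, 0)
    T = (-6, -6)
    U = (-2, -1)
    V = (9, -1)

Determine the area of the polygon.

67.5

Apply the surveyor's formula: 2A = Σ (x_i·y_{i+1} − x_{i+1}·y_i), indices taken mod 7.
Cross-terms: 0, 50, 20, 24, -6, 11, 36  ⇒  Σ = 135
Area = |Σ|/2 = 67.5.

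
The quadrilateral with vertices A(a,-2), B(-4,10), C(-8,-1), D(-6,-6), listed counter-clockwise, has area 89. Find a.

3

Write out the shoelace sum; only the two edges meeting at A involve a:
2·Area = [((-6)·(-2) − a·(-6)) + (a·10 − (-4)·(-2))] + 126
       = 16·a + 130 = 178
⇒ a = 3.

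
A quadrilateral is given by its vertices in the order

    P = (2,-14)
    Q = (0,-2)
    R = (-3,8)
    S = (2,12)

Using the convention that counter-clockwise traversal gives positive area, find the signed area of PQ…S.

-57

P→Q: (2)(-2) − (0)(-14) = -4
Q→R: (0)(8) − (-3)(-2) = -6
R→S: (-3)(12) − (2)(8) = -52
S→P: (2)(-14) − (2)(12) = -52
Σ = -114
Signed area = Σ/2 = -57 (negative ⇒ clockwise traversal).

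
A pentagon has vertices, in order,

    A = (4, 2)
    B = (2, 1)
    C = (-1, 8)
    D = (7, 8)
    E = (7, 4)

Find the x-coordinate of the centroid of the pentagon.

71/21

Apply the shoelace (surveyor's) formula. First the cross-terms c_i = x_i·y_{i+1} − x_{i+1}·y_i:
  0, 17, -64, -28, -2  ⇒  2A = -77, A = -38.5.
Then Σ (x_i + x_{i+1})·c_i = -781, so x̄ = -781 / (6·(-38.5)) = 71/21.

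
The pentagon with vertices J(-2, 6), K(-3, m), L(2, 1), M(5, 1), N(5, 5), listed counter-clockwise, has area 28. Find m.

The doubled signed area Σ (x_i y_{i+1} − x_{i+1} y_i) is linear in m.
With m=0 it equals 72; the coefficient of m is -4 (from the two edges through K).
So -4·m + 72 = 2·28 = 56 ⇒ m = 4.

4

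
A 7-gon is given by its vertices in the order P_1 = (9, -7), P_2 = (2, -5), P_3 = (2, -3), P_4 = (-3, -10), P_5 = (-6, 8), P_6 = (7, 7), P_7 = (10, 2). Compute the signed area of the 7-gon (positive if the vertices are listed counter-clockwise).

P_1→P_2: (9)(-5) − (2)(-7) = -31
P_2→P_3: (2)(-3) − (2)(-5) = 4
P_3→P_4: (2)(-10) − (-3)(-3) = -29
P_4→P_5: (-3)(8) − (-6)(-10) = -84
P_5→P_6: (-6)(7) − (7)(8) = -98
P_6→P_7: (7)(2) − (10)(7) = -56
P_7→P_1: (10)(-7) − (9)(2) = -88
Σ = -382
Signed area = Σ/2 = -191 (negative ⇒ clockwise traversal).

-191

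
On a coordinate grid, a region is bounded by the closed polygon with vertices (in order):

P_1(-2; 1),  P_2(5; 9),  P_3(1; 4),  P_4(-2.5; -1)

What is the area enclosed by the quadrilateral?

Apply Gauss's area formula: 2A = Σ (x_i·y_{i+1} − x_{i+1}·y_i), indices taken mod 4.
Σ = (-23) + (11) + (9) + (-4.5) = -7.5
Area = |Σ|/2 = 3.75.

3.75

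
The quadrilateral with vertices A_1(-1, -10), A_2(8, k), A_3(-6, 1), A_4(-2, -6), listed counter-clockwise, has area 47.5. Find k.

Write out the shoelace sum; only the two edges meeting at A_2 involve k:
2·Area = [((-1)·k − 8·(-10)) + (8·1 − (-6)·k)] + 52
       = 5·k + 140 = 95
⇒ k = -9.

-9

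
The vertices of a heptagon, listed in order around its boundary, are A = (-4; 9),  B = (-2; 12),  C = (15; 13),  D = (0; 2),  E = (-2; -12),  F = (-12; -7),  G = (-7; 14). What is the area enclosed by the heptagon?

278

Σ = (-30) + (-206) + (30) + (4) + (-130) + (-217) + (-7) = -556
Area = |Σ|/2 = 278.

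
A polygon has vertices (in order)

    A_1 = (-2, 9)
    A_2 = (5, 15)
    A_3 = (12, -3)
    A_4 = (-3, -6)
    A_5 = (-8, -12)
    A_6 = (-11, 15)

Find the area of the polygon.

342

Apply the surveyor's formula: 2A = Σ (x_i·y_{i+1} − x_{i+1}·y_i), indices taken mod 6.
Cross-terms: -75, -195, -81, -12, -252, -69  ⇒  Σ = -684
Area = |Σ|/2 = 342.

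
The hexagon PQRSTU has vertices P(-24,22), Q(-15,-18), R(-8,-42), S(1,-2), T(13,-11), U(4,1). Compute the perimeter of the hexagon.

|PQ| = √((9)² + (-40)²) = √1681 = 41
|QR| = √((7)² + (-24)²) = √625 = 25
|RS| = √((9)² + (40)²) = √1681 = 41
|ST| = √((12)² + (-9)²) = √225 = 15
|TU| = √((-9)² + (12)²) = √225 = 15
|UP| = √((-28)² + (21)²) = √1225 = 35
Perimeter = 41 + 25 + 41 + 15 + 15 + 35 = 172.

172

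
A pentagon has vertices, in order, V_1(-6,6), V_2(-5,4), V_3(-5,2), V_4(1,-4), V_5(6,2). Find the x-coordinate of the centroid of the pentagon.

Apply the shoelace formula. First the cross-terms c_i = x_i·y_{i+1} − x_{i+1}·y_i:
  6, 10, 18, 26, 48  ⇒  2A = 108, A = 54.
Then Σ (x_i + x_{i+1})·c_i = -56, so x̄ = -56 / (6·54) = -14/81.

-14/81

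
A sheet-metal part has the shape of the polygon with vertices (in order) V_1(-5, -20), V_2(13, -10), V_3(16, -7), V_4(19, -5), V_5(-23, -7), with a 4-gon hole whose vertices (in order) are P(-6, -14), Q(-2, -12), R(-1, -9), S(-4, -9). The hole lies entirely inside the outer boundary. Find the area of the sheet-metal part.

292

Outer boundary:
Apply the surveyor's formula: 2A = Σ (x_i·y_{i+1} − x_{i+1}·y_i), indices taken mod 5.
V_1→V_2: (-5)(-10) − (13)(-20) = 310
V_2→V_3: (13)(-7) − (16)(-10) = 69
V_3→V_4: (16)(-5) − (19)(-7) = 53
V_4→V_5: (19)(-7) − (-23)(-5) = -248
V_5→V_1: (-23)(-20) − (-5)(-7) = 425
Σ = 609
Area = |Σ|/2 = 304.5.
Hole:
Apply the surveyor's formula: 2A = Σ (x_i·y_{i+1} − x_{i+1}·y_i), indices taken mod 4.
Cross-terms: 44, 6, -27, 2  ⇒  Σ = 25
Area = |Σ|/2 = 12.5.
Net area = 304.5 − 12.5 = 292.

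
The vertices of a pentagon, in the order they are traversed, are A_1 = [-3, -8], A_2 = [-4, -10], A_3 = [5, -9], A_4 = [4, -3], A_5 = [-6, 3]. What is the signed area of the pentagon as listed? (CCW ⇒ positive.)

Cross-terms: -2, 86, 21, -6, 57  ⇒  Σ = 156
Signed area = Σ/2 = 78 (positive ⇒ counter-clockwise traversal).

78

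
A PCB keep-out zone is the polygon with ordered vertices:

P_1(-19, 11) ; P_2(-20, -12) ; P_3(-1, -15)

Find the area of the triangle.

Apply the surveyor's formula: 2A = Σ (x_i·y_{i+1} − x_{i+1}·y_i), indices taken mod 3.
Σ = (448) + (288) + (-296) = 440
Area = |Σ|/2 = 220.

220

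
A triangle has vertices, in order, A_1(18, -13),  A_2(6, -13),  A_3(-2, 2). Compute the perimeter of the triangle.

54

|A_1A_2| = √((-12)² + (0)²) = √144 = 12
|A_2A_3| = √((-8)² + (15)²) = √289 = 17
|A_3A_1| = √((20)² + (-15)²) = √625 = 25
Perimeter = 12 + 17 + 25 = 54.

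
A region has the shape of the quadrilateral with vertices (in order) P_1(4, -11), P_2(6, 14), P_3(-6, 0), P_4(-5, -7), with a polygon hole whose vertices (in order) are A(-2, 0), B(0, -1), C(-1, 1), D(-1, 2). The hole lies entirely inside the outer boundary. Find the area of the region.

163.5

Outer boundary:
P_1→P_2: (4)(14) − (6)(-11) = 122
P_2→P_3: (6)(0) − (-6)(14) = 84
P_3→P_4: (-6)(-7) − (-5)(0) = 42
P_4→P_1: (-5)(-11) − (4)(-7) = 83
Σ = 331
Area = |Σ|/2 = 165.5.
Hole:
Apply the shoelace (surveyor's) formula: 2A = Σ (x_i·y_{i+1} − x_{i+1}·y_i), indices taken mod 4.
Cross-terms: 2, -1, -1, 4  ⇒  Σ = 4
Area = |Σ|/2 = 2.
Net area = 165.5 − 2 = 163.5.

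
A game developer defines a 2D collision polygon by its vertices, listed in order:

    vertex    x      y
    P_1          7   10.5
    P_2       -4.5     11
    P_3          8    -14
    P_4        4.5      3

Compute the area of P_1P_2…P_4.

106.25

Σ = (124.25) + (-25) + (87) + (26.25) = 212.5
Area = |Σ|/2 = 106.25.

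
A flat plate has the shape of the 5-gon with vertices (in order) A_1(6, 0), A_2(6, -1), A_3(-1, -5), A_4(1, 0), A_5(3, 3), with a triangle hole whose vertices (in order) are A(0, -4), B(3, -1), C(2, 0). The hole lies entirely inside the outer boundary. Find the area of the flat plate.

20.5

Outer boundary:
Apply the shoelace (surveyor's) formula: 2A = Σ (x_i·y_{i+1} − x_{i+1}·y_i), indices taken mod 5.
Σ = (-6) + (-31) + (5) + (3) + (-18) = -47
Area = |Σ|/2 = 23.5.
Hole:
Apply Gauss's area formula: 2A = Σ (x_i·y_{i+1} − x_{i+1}·y_i), indices taken mod 3.
Cross-terms: 12, 2, -8  ⇒  Σ = 6
Area = |Σ|/2 = 3.
Net area = 23.5 − 3 = 20.5.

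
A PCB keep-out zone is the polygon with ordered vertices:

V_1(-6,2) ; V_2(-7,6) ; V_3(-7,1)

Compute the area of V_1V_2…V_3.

Apply the surveyor's formula: 2A = Σ (x_i·y_{i+1} − x_{i+1}·y_i), indices taken mod 3.
Σ = (-22) + (35) + (-8) = 5
Area = |Σ|/2 = 2.5.

2.5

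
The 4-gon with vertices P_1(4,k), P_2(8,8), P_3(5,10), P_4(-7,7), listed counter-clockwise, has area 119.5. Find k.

The doubled signed area Σ (x_i y_{i+1} − x_{i+1} y_i) is linear in k.
With k=0 it equals 149; the coefficient of k is -15 (from the two edges through P_1).
So -15·k + 149 = 2·119.5 = 239 ⇒ k = -6.

-6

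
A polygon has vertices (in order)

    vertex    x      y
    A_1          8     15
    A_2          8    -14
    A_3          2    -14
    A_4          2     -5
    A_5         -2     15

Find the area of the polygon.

Apply Gauss's area formula: 2A = Σ (x_i·y_{i+1} − x_{i+1}·y_i), indices taken mod 5.
Cross-terms: -232, -84, 18, 20, -150  ⇒  Σ = -428
Area = |Σ|/2 = 214.

214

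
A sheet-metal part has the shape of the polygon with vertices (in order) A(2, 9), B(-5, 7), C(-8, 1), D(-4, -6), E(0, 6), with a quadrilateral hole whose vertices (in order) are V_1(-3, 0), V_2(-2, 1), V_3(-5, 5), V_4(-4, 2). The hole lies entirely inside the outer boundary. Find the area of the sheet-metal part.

59

Outer boundary:
Apply Gauss's area formula: 2A = Σ (x_i·y_{i+1} − x_{i+1}·y_i), indices taken mod 5.
A→B: (2)(7) − (-5)(9) = 59
B→C: (-5)(1) − (-8)(7) = 51
C→D: (-8)(-6) − (-4)(1) = 52
D→E: (-4)(6) − (0)(-6) = -24
E→A: (0)(9) − (2)(6) = -12
Σ = 126
Area = |Σ|/2 = 63.
Hole:
V_1→V_2: (-3)(1) − (-2)(0) = -3
V_2→V_3: (-2)(5) − (-5)(1) = -5
V_3→V_4: (-5)(2) − (-4)(5) = 10
V_4→V_1: (-4)(0) − (-3)(2) = 6
Σ = 8
Area = |Σ|/2 = 4.
Net area = 63 − 4 = 59.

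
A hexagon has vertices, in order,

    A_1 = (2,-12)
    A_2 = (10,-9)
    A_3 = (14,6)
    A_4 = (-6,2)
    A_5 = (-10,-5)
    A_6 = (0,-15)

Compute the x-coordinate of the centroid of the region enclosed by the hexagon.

220/97

Apply the surveyor's formula. First the cross-terms c_i = x_i·y_{i+1} − x_{i+1}·y_i:
  102, 186, 64, 50, 150, 30  ⇒  2A = 582, A = 291.
Then Σ (x_i + x_{i+1})·c_i = 3960, so x̄ = 3960 / (6·291) = 220/97.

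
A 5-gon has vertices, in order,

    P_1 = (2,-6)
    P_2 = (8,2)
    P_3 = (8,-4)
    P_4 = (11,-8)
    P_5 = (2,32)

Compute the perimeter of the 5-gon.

100

|P_1P_2| = √((6)² + (8)²) = √100 = 10
|P_2P_3| = √((0)² + (-6)²) = √36 = 6
|P_3P_4| = √((3)² + (-4)²) = √25 = 5
|P_4P_5| = √((-9)² + (40)²) = √1681 = 41
|P_5P_1| = √((0)² + (-38)²) = √1444 = 38
Perimeter = 10 + 6 + 5 + 41 + 38 = 100.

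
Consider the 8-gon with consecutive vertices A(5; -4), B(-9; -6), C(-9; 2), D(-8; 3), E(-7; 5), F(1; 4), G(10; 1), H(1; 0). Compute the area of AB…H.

Apply the shoelace formula: 2A = Σ (x_i·y_{i+1} − x_{i+1}·y_i), indices taken mod 8.
Σ = (-66) + (-72) + (-11) + (-19) + (-33) + (-39) + (-1) + (-4) = -245
Area = |Σ|/2 = 122.5.

122.5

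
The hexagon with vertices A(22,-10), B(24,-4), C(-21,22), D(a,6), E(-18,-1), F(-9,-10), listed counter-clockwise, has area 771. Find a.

-21

Write out the shoelace sum; only the two edges meeting at D involve a:
2·Area = [((-21)·6 − a·22) + (a·(-1) − (-18)·6)] + 1077
       = -23·a + 1059 = 1542
⇒ a = -21.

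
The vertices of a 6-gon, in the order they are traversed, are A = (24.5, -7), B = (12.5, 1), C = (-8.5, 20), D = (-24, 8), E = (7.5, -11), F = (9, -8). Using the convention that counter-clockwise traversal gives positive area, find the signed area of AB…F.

Σ = (112) + (258.5) + (412) + (204) + (39) + (133) = 1158.5
Signed area = Σ/2 = 579.25 (positive ⇒ counter-clockwise traversal).

579.25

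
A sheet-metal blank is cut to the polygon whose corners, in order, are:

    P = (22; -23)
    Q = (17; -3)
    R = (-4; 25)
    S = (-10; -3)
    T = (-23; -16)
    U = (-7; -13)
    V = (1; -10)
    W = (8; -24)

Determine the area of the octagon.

P→Q: (22)(-3) − (17)(-23) = 325
Q→R: (17)(25) − (-4)(-3) = 413
R→S: (-4)(-3) − (-10)(25) = 262
S→T: (-10)(-16) − (-23)(-3) = 91
T→U: (-23)(-13) − (-7)(-16) = 187
U→V: (-7)(-10) − (1)(-13) = 83
V→W: (1)(-24) − (8)(-10) = 56
W→P: (8)(-23) − (22)(-24) = 344
Σ = 1761
Area = |Σ|/2 = 880.5.

880.5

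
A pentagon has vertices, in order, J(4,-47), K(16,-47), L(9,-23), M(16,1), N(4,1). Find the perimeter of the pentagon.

122

|JK| = √((12)² + (0)²) = √144 = 12
|KL| = √((-7)² + (24)²) = √625 = 25
|LM| = √((7)² + (24)²) = √625 = 25
|MN| = √((-12)² + (0)²) = √144 = 12
|NJ| = √((0)² + (-48)²) = √2304 = 48
Perimeter = 12 + 25 + 25 + 12 + 48 = 122.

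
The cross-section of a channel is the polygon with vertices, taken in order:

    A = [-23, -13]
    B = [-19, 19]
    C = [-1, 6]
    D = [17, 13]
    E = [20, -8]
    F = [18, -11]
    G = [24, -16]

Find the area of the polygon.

Apply the surveyor's formula: 2A = Σ (x_i·y_{i+1} − x_{i+1}·y_i), indices taken mod 7.
Cross-terms: -684, -95, -115, -396, -76, -24, -680  ⇒  Σ = -2070
Area = |Σ|/2 = 1035.

1035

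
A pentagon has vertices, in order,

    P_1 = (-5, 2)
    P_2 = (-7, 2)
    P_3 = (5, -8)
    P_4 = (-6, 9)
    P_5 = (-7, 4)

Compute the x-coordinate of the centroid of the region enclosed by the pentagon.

-179/69

Apply Gauss's area formula. First the cross-terms c_i = x_i·y_{i+1} − x_{i+1}·y_i:
  4, 46, -3, 39, 6  ⇒  2A = 92, A = 46.
Then Σ (x_i + x_{i+1})·c_i = -716, so x̄ = -716 / (6·46) = -179/69.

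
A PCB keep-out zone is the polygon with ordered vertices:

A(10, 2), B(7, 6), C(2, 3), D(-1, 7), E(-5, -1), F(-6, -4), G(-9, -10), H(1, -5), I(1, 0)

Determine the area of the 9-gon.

104

Apply the shoelace formula: 2A = Σ (x_i·y_{i+1} − x_{i+1}·y_i), indices taken mod 9.
Σ = (46) + (9) + (17) + (36) + (14) + (24) + (55) + (5) + (2) = 208
Area = |Σ|/2 = 104.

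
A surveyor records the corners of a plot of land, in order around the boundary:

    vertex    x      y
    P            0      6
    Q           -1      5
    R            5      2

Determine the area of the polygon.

4.5

Cross-terms: 6, -27, 30  ⇒  Σ = 9
Area = |Σ|/2 = 4.5.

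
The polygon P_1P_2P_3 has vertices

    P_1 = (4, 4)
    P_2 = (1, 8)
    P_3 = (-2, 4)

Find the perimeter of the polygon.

|P_1P_2| = √((-3)² + (4)²) = √25 = 5
|P_2P_3| = √((-3)² + (-4)²) = √25 = 5
|P_3P_1| = √((6)² + (0)²) = √36 = 6
Perimeter = 5 + 5 + 6 = 16.

16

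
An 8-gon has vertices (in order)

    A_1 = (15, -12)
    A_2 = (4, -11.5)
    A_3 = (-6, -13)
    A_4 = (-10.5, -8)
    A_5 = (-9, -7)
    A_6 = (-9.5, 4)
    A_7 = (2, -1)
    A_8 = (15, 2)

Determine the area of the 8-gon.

Apply the surveyor's formula: 2A = Σ (x_i·y_{i+1} − x_{i+1}·y_i), indices taken mod 8.
Σ = (-124.5) + (-121) + (-88.5) + (1.5) + (-102.5) + (1.5) + (19) + (-210) = -624.5
Area = |Σ|/2 = 312.25.

312.25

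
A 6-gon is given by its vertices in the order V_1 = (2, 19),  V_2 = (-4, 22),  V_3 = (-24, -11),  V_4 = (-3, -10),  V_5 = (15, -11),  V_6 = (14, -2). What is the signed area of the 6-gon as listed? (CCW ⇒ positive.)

Apply the surveyor's formula: 2A = Σ (x_i·y_{i+1} − x_{i+1}·y_i), indices taken mod 6.
Σ = (120) + (572) + (207) + (183) + (124) + (270) = 1476
Signed area = Σ/2 = 738 (positive ⇒ counter-clockwise traversal).

738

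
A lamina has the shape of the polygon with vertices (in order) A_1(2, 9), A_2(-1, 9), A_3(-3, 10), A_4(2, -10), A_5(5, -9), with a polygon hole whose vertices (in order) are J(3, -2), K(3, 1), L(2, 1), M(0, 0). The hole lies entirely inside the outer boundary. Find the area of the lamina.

Outer boundary:
Apply the shoelace (surveyor's) formula: 2A = Σ (x_i·y_{i+1} − x_{i+1}·y_i), indices taken mod 5.
Cross-terms: 27, 17, 10, 32, 63  ⇒  Σ = 149
Area = |Σ|/2 = 74.5.
Hole:
Apply the shoelace formula: 2A = Σ (x_i·y_{i+1} − x_{i+1}·y_i), indices taken mod 4.
Σ = (9) + (1) + (0) + (0) = 10
Area = |Σ|/2 = 5.
Net area = 74.5 − 5 = 69.5.

69.5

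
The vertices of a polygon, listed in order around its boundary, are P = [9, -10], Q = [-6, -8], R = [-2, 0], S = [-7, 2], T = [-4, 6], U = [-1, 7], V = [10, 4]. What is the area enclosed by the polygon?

209

Cross-terms: -132, -16, -4, -34, -22, -74, -136  ⇒  Σ = -418
Area = |Σ|/2 = 209.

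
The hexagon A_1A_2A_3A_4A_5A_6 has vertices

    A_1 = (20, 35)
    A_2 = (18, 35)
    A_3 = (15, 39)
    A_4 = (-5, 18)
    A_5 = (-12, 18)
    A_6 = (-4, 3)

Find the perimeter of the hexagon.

|A_1A_2| = √((-2)² + (0)²) = √4 = 2
|A_2A_3| = √((-3)² + (4)²) = √25 = 5
|A_3A_4| = √((-20)² + (-21)²) = √841 = 29
|A_4A_5| = √((-7)² + (0)²) = √49 = 7
|A_5A_6| = √((8)² + (-15)²) = √289 = 17
|A_6A_1| = √((24)² + (32)²) = √1600 = 40
Perimeter = 2 + 5 + 29 + 7 + 17 + 40 = 100.

100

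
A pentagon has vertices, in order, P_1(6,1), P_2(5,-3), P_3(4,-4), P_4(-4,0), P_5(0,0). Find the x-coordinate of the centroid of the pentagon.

Apply the shoelace formula. First the cross-terms c_i = x_i·y_{i+1} − x_{i+1}·y_i:
  -23, -8, -16, 0, 0  ⇒  2A = -47, A = -23.5.
Then Σ (x_i + x_{i+1})·c_i = -325, so x̄ = -325 / (6·(-23.5)) = 325/141.

325/141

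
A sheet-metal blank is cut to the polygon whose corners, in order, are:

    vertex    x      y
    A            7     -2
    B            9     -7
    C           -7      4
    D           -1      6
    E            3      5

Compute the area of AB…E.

A→B: (7)(-7) − (9)(-2) = -31
B→C: (9)(4) − (-7)(-7) = -13
C→D: (-7)(6) − (-1)(4) = -38
D→E: (-1)(5) − (3)(6) = -23
E→A: (3)(-2) − (7)(5) = -41
Σ = -146
Area = |Σ|/2 = 73.

73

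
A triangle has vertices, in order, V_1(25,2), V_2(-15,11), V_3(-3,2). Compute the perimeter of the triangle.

84

|V_1V_2| = √((-40)² + (9)²) = √1681 = 41
|V_2V_3| = √((12)² + (-9)²) = √225 = 15
|V_3V_1| = √((28)² + (0)²) = √784 = 28
Perimeter = 41 + 15 + 28 = 84.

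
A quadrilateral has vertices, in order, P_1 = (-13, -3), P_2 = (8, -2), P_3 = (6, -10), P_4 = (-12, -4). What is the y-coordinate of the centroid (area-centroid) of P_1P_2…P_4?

-449/89

Apply Gauss's area formula. First the cross-terms c_i = x_i·y_{i+1} − x_{i+1}·y_i:
  50, -68, -144, -16  ⇒  2A = -178, A = -89.
Then Σ (y_i + y_{i+1})·c_i = 2694, so ȳ = 2694 / (6·(-89)) = -449/89.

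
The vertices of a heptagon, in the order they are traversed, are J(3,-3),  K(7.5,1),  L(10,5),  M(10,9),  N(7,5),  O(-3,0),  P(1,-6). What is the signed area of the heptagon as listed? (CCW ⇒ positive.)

Σ = (25.5) + (27.5) + (40) + (-13) + (15) + (18) + (15) = 128
Signed area = Σ/2 = 64 (positive ⇒ counter-clockwise traversal).

64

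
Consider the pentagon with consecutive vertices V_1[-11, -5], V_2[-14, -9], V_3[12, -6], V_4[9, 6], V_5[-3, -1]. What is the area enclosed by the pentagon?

180

Apply the shoelace formula: 2A = Σ (x_i·y_{i+1} − x_{i+1}·y_i), indices taken mod 5.
Σ = (29) + (192) + (126) + (9) + (4) = 360
Area = |Σ|/2 = 180.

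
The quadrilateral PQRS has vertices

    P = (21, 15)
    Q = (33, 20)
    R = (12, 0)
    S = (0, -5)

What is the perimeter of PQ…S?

84

|PQ| = √((12)² + (5)²) = √169 = 13
|QR| = √((-21)² + (-20)²) = √841 = 29
|RS| = √((-12)² + (-5)²) = √169 = 13
|SP| = √((21)² + (20)²) = √841 = 29
Perimeter = 13 + 29 + 13 + 29 = 84.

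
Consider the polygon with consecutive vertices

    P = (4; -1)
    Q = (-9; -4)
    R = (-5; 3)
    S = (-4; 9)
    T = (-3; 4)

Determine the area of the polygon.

Cross-terms: -25, -47, -33, 11, -13  ⇒  Σ = -107
Area = |Σ|/2 = 53.5.

53.5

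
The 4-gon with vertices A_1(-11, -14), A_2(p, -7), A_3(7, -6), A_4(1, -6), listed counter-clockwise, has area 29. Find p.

6

Write out the shoelace sum; only the two edges meeting at A_2 involve p:
2·Area = [((-11)·(-7) − p·(-14)) + (p·(-6) − 7·(-7))] + -116
       = 8·p + 10 = 58
⇒ p = 6.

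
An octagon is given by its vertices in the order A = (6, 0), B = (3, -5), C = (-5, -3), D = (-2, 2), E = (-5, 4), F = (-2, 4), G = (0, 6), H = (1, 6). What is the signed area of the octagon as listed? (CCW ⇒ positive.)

-72

Apply the shoelace formula: 2A = Σ (x_i·y_{i+1} − x_{i+1}·y_i), indices taken mod 8.
Cross-terms: -30, -34, -16, 2, -12, -12, -6, -36  ⇒  Σ = -144
Signed area = Σ/2 = -72 (negative ⇒ clockwise traversal).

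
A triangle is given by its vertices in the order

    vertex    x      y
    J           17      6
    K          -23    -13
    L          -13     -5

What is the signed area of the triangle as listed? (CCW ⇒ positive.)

-65

Apply the shoelace formula: 2A = Σ (x_i·y_{i+1} − x_{i+1}·y_i), indices taken mod 3.
Σ = (-83) + (-54) + (7) = -130
Signed area = Σ/2 = -65 (negative ⇒ clockwise traversal).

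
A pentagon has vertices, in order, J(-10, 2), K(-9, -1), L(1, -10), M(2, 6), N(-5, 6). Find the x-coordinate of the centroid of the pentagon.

-686/237

Apply the surveyor's formula. First the cross-terms c_i = x_i·y_{i+1} − x_{i+1}·y_i:
  28, 91, 26, 42, 50  ⇒  2A = 237, A = 118.5.
Then Σ (x_i + x_{i+1})·c_i = -2058, so x̄ = -2058 / (6·118.5) = -686/237.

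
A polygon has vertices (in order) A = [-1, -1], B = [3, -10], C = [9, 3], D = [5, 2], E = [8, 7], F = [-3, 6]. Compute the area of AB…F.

106

A→B: (-1)(-10) − (3)(-1) = 13
B→C: (3)(3) − (9)(-10) = 99
C→D: (9)(2) − (5)(3) = 3
D→E: (5)(7) − (8)(2) = 19
E→F: (8)(6) − (-3)(7) = 69
F→A: (-3)(-1) − (-1)(6) = 9
Σ = 212
Area = |Σ|/2 = 106.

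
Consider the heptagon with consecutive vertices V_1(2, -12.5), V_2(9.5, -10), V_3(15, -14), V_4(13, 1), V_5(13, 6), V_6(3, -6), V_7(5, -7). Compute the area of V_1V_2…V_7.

121.125

Apply the shoelace formula: 2A = Σ (x_i·y_{i+1} − x_{i+1}·y_i), indices taken mod 7.
Σ = (98.75) + (17) + (197) + (65) + (-96) + (9) + (-48.5) = 242.25
Area = |Σ|/2 = 121.125.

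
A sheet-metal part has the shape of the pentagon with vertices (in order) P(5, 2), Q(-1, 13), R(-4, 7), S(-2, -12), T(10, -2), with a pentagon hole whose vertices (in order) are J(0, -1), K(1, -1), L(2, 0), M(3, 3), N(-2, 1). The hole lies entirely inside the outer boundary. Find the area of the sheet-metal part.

154

Outer boundary:
Cross-terms: 67, 45, 62, 124, 30  ⇒  Σ = 328
Area = |Σ|/2 = 164.
Hole:
Apply the surveyor's formula: 2A = Σ (x_i·y_{i+1} − x_{i+1}·y_i), indices taken mod 5.
J→K: (0)(-1) − (1)(-1) = 1
K→L: (1)(0) − (2)(-1) = 2
L→M: (2)(3) − (3)(0) = 6
M→N: (3)(1) − (-2)(3) = 9
N→J: (-2)(-1) − (0)(1) = 2
Σ = 20
Area = |Σ|/2 = 10.
Net area = 164 − 10 = 154.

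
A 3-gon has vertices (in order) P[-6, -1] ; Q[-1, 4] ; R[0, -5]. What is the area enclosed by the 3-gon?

Cross-terms: -25, 5, -30  ⇒  Σ = -50
Area = |Σ|/2 = 25.

25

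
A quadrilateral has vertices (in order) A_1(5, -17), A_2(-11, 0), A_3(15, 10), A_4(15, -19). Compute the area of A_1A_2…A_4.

Apply Gauss's area formula: 2A = Σ (x_i·y_{i+1} − x_{i+1}·y_i), indices taken mod 4.
Σ = (-187) + (-110) + (-435) + (-160) = -892
Area = |Σ|/2 = 446.

446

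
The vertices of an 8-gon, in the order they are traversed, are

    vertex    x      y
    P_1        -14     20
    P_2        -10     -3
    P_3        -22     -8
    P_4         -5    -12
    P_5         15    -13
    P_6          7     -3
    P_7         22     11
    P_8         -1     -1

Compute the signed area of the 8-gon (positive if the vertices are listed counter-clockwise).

434.5

Apply the shoelace (surveyor's) formula: 2A = Σ (x_i·y_{i+1} − x_{i+1}·y_i), indices taken mod 8.
Cross-terms: 242, 14, 224, 245, 46, 143, -11, -34  ⇒  Σ = 869
Signed area = Σ/2 = 434.5 (positive ⇒ counter-clockwise traversal).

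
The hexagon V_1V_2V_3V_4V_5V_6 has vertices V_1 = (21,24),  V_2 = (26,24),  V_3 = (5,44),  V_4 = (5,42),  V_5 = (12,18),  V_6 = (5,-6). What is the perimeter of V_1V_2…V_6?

120

|V_1V_2| = √((5)² + (0)²) = √25 = 5
|V_2V_3| = √((-21)² + (20)²) = √841 = 29
|V_3V_4| = √((0)² + (-2)²) = √4 = 2
|V_4V_5| = √((7)² + (-24)²) = √625 = 25
|V_5V_6| = √((-7)² + (-24)²) = √625 = 25
|V_6V_1| = √((16)² + (30)²) = √1156 = 34
Perimeter = 5 + 29 + 2 + 25 + 25 + 34 = 120.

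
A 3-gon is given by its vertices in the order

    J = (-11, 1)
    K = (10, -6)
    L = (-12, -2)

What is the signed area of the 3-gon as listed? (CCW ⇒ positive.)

Σ = (56) + (-92) + (-34) = -70
Signed area = Σ/2 = -35 (negative ⇒ clockwise traversal).

-35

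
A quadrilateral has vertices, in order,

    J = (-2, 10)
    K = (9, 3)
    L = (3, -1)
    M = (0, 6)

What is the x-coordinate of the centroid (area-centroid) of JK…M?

Apply the shoelace (surveyor's) formula. First the cross-terms c_i = x_i·y_{i+1} − x_{i+1}·y_i:
  -96, -18, 18, 12  ⇒  2A = -84, A = -42.
Then Σ (x_i + x_{i+1})·c_i = -858, so x̄ = -858 / (6·(-42)) = 143/42.

143/42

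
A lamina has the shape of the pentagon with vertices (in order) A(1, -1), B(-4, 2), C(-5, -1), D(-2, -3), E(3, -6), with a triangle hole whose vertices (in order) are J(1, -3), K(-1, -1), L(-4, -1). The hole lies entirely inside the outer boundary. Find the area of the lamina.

21.5

Outer boundary:
Cross-terms: -2, 14, 13, 21, 3  ⇒  Σ = 49
Area = |Σ|/2 = 24.5.
Hole:
Apply the shoelace (surveyor's) formula: 2A = Σ (x_i·y_{i+1} − x_{i+1}·y_i), indices taken mod 3.
Σ = (-4) + (-3) + (13) = 6
Area = |Σ|/2 = 3.
Net area = 24.5 − 3 = 21.5.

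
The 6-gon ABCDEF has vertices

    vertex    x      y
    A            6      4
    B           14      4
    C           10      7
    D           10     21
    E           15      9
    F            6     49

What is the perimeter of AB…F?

|AB| = √((8)² + (0)²) = √64 = 8
|BC| = √((-4)² + (3)²) = √25 = 5
|CD| = √((0)² + (14)²) = √196 = 14
|DE| = √((5)² + (-12)²) = √169 = 13
|EF| = √((-9)² + (40)²) = √1681 = 41
|FA| = √((0)² + (-45)²) = √2025 = 45
Perimeter = 8 + 5 + 14 + 13 + 41 + 45 = 126.

126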